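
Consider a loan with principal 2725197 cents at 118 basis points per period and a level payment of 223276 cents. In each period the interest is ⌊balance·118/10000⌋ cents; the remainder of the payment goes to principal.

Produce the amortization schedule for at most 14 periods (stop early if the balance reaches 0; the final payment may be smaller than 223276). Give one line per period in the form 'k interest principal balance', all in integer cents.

1. interest=⌊2725197·118/10000⌋=32157; principal=223276-32157=191119; balance=2725197-191119=2534078
2. interest=⌊2534078·118/10000⌋=29902; principal=223276-29902=193374; balance=2534078-193374=2340704
3. interest=⌊2340704·118/10000⌋=27620; principal=223276-27620=195656; balance=2340704-195656=2145048
4. interest=⌊2145048·118/10000⌋=25311; principal=223276-25311=197965; balance=2145048-197965=1947083
5. interest=⌊1947083·118/10000⌋=22975; principal=223276-22975=200301; balance=1947083-200301=1746782
6. interest=⌊1746782·118/10000⌋=20612; principal=223276-20612=202664; balance=1746782-202664=1544118
7. interest=⌊1544118·118/10000⌋=18220; principal=223276-18220=205056; balance=1544118-205056=1339062
8. interest=⌊1339062·118/10000⌋=15800; principal=223276-15800=207476; balance=1339062-207476=1131586
9. interest=⌊1131586·118/10000⌋=13352; principal=223276-13352=209924; balance=1131586-209924=921662
10. interest=⌊921662·118/10000⌋=10875; principal=223276-10875=212401; balance=921662-212401=709261
11. interest=⌊709261·118/10000⌋=8369; principal=223276-8369=214907; balance=709261-214907=494354
12. interest=⌊494354·118/10000⌋=5833; principal=223276-5833=217443; balance=494354-217443=276911
13. interest=⌊276911·118/10000⌋=3267; principal=223276-3267=220009; balance=276911-220009=56902
14. interest=⌊56902·118/10000⌋=671; principal=min(223276-671,56902)=56902; balance=56902-56902=0

1 32157 191119 2534078
2 29902 193374 2340704
3 27620 195656 2145048
4 25311 197965 1947083
5 22975 200301 1746782
6 20612 202664 1544118
7 18220 205056 1339062
8 15800 207476 1131586
9 13352 209924 921662
10 10875 212401 709261
11 8369 214907 494354
12 5833 217443 276911
13 3267 220009 56902
14 671 56902 0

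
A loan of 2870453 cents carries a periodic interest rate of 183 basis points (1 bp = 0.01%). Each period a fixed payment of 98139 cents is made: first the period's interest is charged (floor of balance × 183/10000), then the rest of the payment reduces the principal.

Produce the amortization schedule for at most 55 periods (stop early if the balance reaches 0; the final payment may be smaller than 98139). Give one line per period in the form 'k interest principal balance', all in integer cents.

1. interest=⌊2870453·183/10000⌋=52529; principal=98139-52529=45610; balance=2870453-45610=2824843
2. interest=⌊2824843·183/10000⌋=51694; principal=98139-51694=46445; balance=2824843-46445=2778398
3. interest=⌊2778398·183/10000⌋=50844; principal=98139-50844=47295; balance=2778398-47295=2731103
4. interest=⌊2731103·183/10000⌋=49979; principal=98139-49979=48160; balance=2731103-48160=2682943
5. interest=⌊2682943·183/10000⌋=49097; principal=98139-49097=49042; balance=2682943-49042=2633901
6. interest=⌊2633901·183/10000⌋=48200; principal=98139-48200=49939; balance=2633901-49939=2583962
7. interest=⌊2583962·183/10000⌋=47286; principal=98139-47286=50853; balance=2583962-50853=2533109
8. interest=⌊2533109·183/10000⌋=46355; principal=98139-46355=51784; balance=2533109-51784=2481325
9. interest=⌊2481325·183/10000⌋=45408; principal=98139-45408=52731; balance=2481325-52731=2428594
10. interest=⌊2428594·183/10000⌋=44443; principal=98139-44443=53696; balance=2428594-53696=2374898
11. interest=⌊2374898·183/10000⌋=43460; principal=98139-43460=54679; balance=2374898-54679=2320219
12. interest=⌊2320219·183/10000⌋=42460; principal=98139-42460=55679; balance=2320219-55679=2264540
13. interest=⌊2264540·183/10000⌋=41441; principal=98139-41441=56698; balance=2264540-56698=2207842
14. interest=⌊2207842·183/10000⌋=40403; principal=98139-40403=57736; balance=2207842-57736=2150106
15. interest=⌊2150106·183/10000⌋=39346; principal=98139-39346=58793; balance=2150106-58793=2091313
16. interest=⌊2091313·183/10000⌋=38271; principal=98139-38271=59868; balance=2091313-59868=2031445
17. interest=⌊2031445·183/10000⌋=37175; principal=98139-37175=60964; balance=2031445-60964=1970481
18. interest=⌊1970481·183/10000⌋=36059; principal=98139-36059=62080; balance=1970481-62080=1908401
19. interest=⌊1908401·183/10000⌋=34923; principal=98139-34923=63216; balance=1908401-63216=1845185
20. interest=⌊1845185·183/10000⌋=33766; principal=98139-33766=64373; balance=1845185-64373=1780812
21. interest=⌊1780812·183/10000⌋=32588; principal=98139-32588=65551; balance=1780812-65551=1715261
22. interest=⌊1715261·183/10000⌋=31389; principal=98139-31389=66750; balance=1715261-66750=1648511
23. interest=⌊1648511·183/10000⌋=30167; principal=98139-30167=67972; balance=1648511-67972=1580539
24. interest=⌊1580539·183/10000⌋=28923; principal=98139-28923=69216; balance=1580539-69216=1511323
25. interest=⌊1511323·183/10000⌋=27657; principal=98139-27657=70482; balance=1511323-70482=1440841
26. interest=⌊1440841·183/10000⌋=26367; principal=98139-26367=71772; balance=1440841-71772=1369069
27. interest=⌊1369069·183/10000⌋=25053; principal=98139-25053=73086; balance=1369069-73086=1295983
28. interest=⌊1295983·183/10000⌋=23716; principal=98139-23716=74423; balance=1295983-74423=1221560
29. interest=⌊1221560·183/10000⌋=22354; principal=98139-22354=75785; balance=1221560-75785=1145775
30. interest=⌊1145775·183/10000⌋=20967; principal=98139-20967=77172; balance=1145775-77172=1068603
31. interest=⌊1068603·183/10000⌋=19555; principal=98139-19555=78584; balance=1068603-78584=990019
32. interest=⌊990019·183/10000⌋=18117; principal=98139-18117=80022; balance=990019-80022=909997
33. interest=⌊909997·183/10000⌋=16652; principal=98139-16652=81487; balance=909997-81487=828510
34. interest=⌊828510·183/10000⌋=15161; principal=98139-15161=82978; balance=828510-82978=745532
35. interest=⌊745532·183/10000⌋=13643; principal=98139-13643=84496; balance=745532-84496=661036
36. interest=⌊661036·183/10000⌋=12096; principal=98139-12096=86043; balance=661036-86043=574993
37. interest=⌊574993·183/10000⌋=10522; principal=98139-10522=87617; balance=574993-87617=487376
38. interest=⌊487376·183/10000⌋=8918; principal=98139-8918=89221; balance=487376-89221=398155
39. interest=⌊398155·183/10000⌋=7286; principal=98139-7286=90853; balance=398155-90853=307302
40. interest=⌊307302·183/10000⌋=5623; principal=98139-5623=92516; balance=307302-92516=214786
41. interest=⌊214786·183/10000⌋=3930; principal=98139-3930=94209; balance=214786-94209=120577
42. interest=⌊120577·183/10000⌋=2206; principal=98139-2206=95933; balance=120577-95933=24644
43. interest=⌊24644·183/10000⌋=450; principal=min(98139-450,24644)=24644; balance=24644-24644=0

1 52529 45610 2824843
2 51694 46445 2778398
3 50844 47295 2731103
4 49979 48160 2682943
5 49097 49042 2633901
6 48200 49939 2583962
7 47286 50853 2533109
8 46355 51784 2481325
9 45408 52731 2428594
10 44443 53696 2374898
11 43460 54679 2320219
12 42460 55679 2264540
13 41441 56698 2207842
14 40403 57736 2150106
15 39346 58793 2091313
16 38271 59868 2031445
17 37175 60964 1970481
18 36059 62080 1908401
19 34923 63216 1845185
20 33766 64373 1780812
21 32588 65551 1715261
22 31389 66750 1648511
23 30167 67972 1580539
24 28923 69216 1511323
25 27657 70482 1440841
26 26367 71772 1369069
27 25053 73086 1295983
28 23716 74423 1221560
29 22354 75785 1145775
30 20967 77172 1068603
31 19555 78584 990019
32 18117 80022 909997
33 16652 81487 828510
34 15161 82978 745532
35 13643 84496 661036
36 12096 86043 574993
37 10522 87617 487376
38 8918 89221 398155
39 7286 90853 307302
40 5623 92516 214786
41 3930 94209 120577
42 2206 95933 24644
43 450 24644 0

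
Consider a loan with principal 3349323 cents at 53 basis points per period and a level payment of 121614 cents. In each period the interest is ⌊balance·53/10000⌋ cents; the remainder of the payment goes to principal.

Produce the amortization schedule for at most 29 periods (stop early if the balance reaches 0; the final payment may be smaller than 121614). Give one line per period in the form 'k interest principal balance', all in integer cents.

1 17751 103863 3245460
2 17200 104414 3141046
3 16647 104967 3036079
4 16091 105523 2930556
5 15531 106083 2824473
6 14969 106645 2717828
7 14404 107210 2610618
8 13836 107778 2502840
9 13265 108349 2394491
10 12690 108924 2285567
11 12113 109501 2176066
12 11533 110081 2065985
13 10949 110665 1955320
14 10363 111251 1844069
15 9773 111841 1732228
16 9180 112434 1619794
17 8584 113030 1506764
18 7985 113629 1393135
19 7383 114231 1278904
20 6778 114836 1164068
21 6169 115445 1048623
22 5557 116057 932566
23 4942 116672 815894
24 4324 117290 698604
25 3702 117912 580692
26 3077 118537 462155
27 2449 119165 342990
28 1817 119797 223193
29 1182 120432 102761

1. interest=⌊3349323·53/10000⌋=17751; principal=121614-17751=103863; balance=3349323-103863=3245460
2. interest=⌊3245460·53/10000⌋=17200; principal=121614-17200=104414; balance=3245460-104414=3141046
3. interest=⌊3141046·53/10000⌋=16647; principal=121614-16647=104967; balance=3141046-104967=3036079
4. interest=⌊3036079·53/10000⌋=16091; principal=121614-16091=105523; balance=3036079-105523=2930556
5. interest=⌊2930556·53/10000⌋=15531; principal=121614-15531=106083; balance=2930556-106083=2824473
6. interest=⌊2824473·53/10000⌋=14969; principal=121614-14969=106645; balance=2824473-106645=2717828
7. interest=⌊2717828·53/10000⌋=14404; principal=121614-14404=107210; balance=2717828-107210=2610618
8. interest=⌊2610618·53/10000⌋=13836; principal=121614-13836=107778; balance=2610618-107778=2502840
9. interest=⌊2502840·53/10000⌋=13265; principal=121614-13265=108349; balance=2502840-108349=2394491
10. interest=⌊2394491·53/10000⌋=12690; principal=121614-12690=108924; balance=2394491-108924=2285567
11. interest=⌊2285567·53/10000⌋=12113; principal=121614-12113=109501; balance=2285567-109501=2176066
12. interest=⌊2176066·53/10000⌋=11533; principal=121614-11533=110081; balance=2176066-110081=2065985
13. interest=⌊2065985·53/10000⌋=10949; principal=121614-10949=110665; balance=2065985-110665=1955320
14. interest=⌊1955320·53/10000⌋=10363; principal=121614-10363=111251; balance=1955320-111251=1844069
15. interest=⌊1844069·53/10000⌋=9773; principal=121614-9773=111841; balance=1844069-111841=1732228
16. interest=⌊1732228·53/10000⌋=9180; principal=121614-9180=112434; balance=1732228-112434=1619794
17. interest=⌊1619794·53/10000⌋=8584; principal=121614-8584=113030; balance=1619794-113030=1506764
18. interest=⌊1506764·53/10000⌋=7985; principal=121614-7985=113629; balance=1506764-113629=1393135
19. interest=⌊1393135·53/10000⌋=7383; principal=121614-7383=114231; balance=1393135-114231=1278904
20. interest=⌊1278904·53/10000⌋=6778; principal=121614-6778=114836; balance=1278904-114836=1164068
21. interest=⌊1164068·53/10000⌋=6169; principal=121614-6169=115445; balance=1164068-115445=1048623
22. interest=⌊1048623·53/10000⌋=5557; principal=121614-5557=116057; balance=1048623-116057=932566
23. interest=⌊932566·53/10000⌋=4942; principal=121614-4942=116672; balance=932566-116672=815894
24. interest=⌊815894·53/10000⌋=4324; principal=121614-4324=117290; balance=815894-117290=698604
25. interest=⌊698604·53/10000⌋=3702; principal=121614-3702=117912; balance=698604-117912=580692
26. interest=⌊580692·53/10000⌋=3077; principal=121614-3077=118537; balance=580692-118537=462155
27. interest=⌊462155·53/10000⌋=2449; principal=121614-2449=119165; balance=462155-119165=342990
28. interest=⌊342990·53/10000⌋=1817; principal=121614-1817=119797; balance=342990-119797=223193
29. interest=⌊223193·53/10000⌋=1182; principal=121614-1182=120432; balance=223193-120432=102761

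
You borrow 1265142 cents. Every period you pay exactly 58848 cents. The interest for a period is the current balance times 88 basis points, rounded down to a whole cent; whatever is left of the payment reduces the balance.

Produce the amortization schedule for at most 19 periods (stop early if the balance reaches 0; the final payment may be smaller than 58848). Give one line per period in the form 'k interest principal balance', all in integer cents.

1 11133 47715 1217427
2 10713 48135 1169292
3 10289 48559 1120733
4 9862 48986 1071747
5 9431 49417 1022330
6 8996 49852 972478
7 8557 50291 922187
8 8115 50733 871454
9 7668 51180 820274
10 7218 51630 768644
11 6764 52084 716560
12 6305 52543 664017
13 5843 53005 611012
14 5376 53472 557540
15 4906 53942 503598
16 4431 54417 449181
17 3952 54896 394285
18 3469 55379 338906
19 2982 55866 283040

1. interest=⌊1265142·88/10000⌋=11133; principal=58848-11133=47715; balance=1265142-47715=1217427
2. interest=⌊1217427·88/10000⌋=10713; principal=58848-10713=48135; balance=1217427-48135=1169292
3. interest=⌊1169292·88/10000⌋=10289; principal=58848-10289=48559; balance=1169292-48559=1120733
4. interest=⌊1120733·88/10000⌋=9862; principal=58848-9862=48986; balance=1120733-48986=1071747
5. interest=⌊1071747·88/10000⌋=9431; principal=58848-9431=49417; balance=1071747-49417=1022330
6. interest=⌊1022330·88/10000⌋=8996; principal=58848-8996=49852; balance=1022330-49852=972478
7. interest=⌊972478·88/10000⌋=8557; principal=58848-8557=50291; balance=972478-50291=922187
8. interest=⌊922187·88/10000⌋=8115; principal=58848-8115=50733; balance=922187-50733=871454
9. interest=⌊871454·88/10000⌋=7668; principal=58848-7668=51180; balance=871454-51180=820274
10. interest=⌊820274·88/10000⌋=7218; principal=58848-7218=51630; balance=820274-51630=768644
11. interest=⌊768644·88/10000⌋=6764; principal=58848-6764=52084; balance=768644-52084=716560
12. interest=⌊716560·88/10000⌋=6305; principal=58848-6305=52543; balance=716560-52543=664017
13. interest=⌊664017·88/10000⌋=5843; principal=58848-5843=53005; balance=664017-53005=611012
14. interest=⌊611012·88/10000⌋=5376; principal=58848-5376=53472; balance=611012-53472=557540
15. interest=⌊557540·88/10000⌋=4906; principal=58848-4906=53942; balance=557540-53942=503598
16. interest=⌊503598·88/10000⌋=4431; principal=58848-4431=54417; balance=503598-54417=449181
17. interest=⌊449181·88/10000⌋=3952; principal=58848-3952=54896; balance=449181-54896=394285
18. interest=⌊394285·88/10000⌋=3469; principal=58848-3469=55379; balance=394285-55379=338906
19. interest=⌊338906·88/10000⌋=2982; principal=58848-2982=55866; balance=338906-55866=283040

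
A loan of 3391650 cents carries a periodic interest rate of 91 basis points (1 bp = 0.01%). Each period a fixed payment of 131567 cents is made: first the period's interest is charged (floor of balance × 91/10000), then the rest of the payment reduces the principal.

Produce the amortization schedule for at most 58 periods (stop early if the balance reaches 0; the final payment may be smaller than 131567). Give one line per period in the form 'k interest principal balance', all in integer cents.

1. interest=⌊3391650·91/10000⌋=30864; principal=131567-30864=100703; balance=3391650-100703=3290947
2. interest=⌊3290947·91/10000⌋=29947; principal=131567-29947=101620; balance=3290947-101620=3189327
3. interest=⌊3189327·91/10000⌋=29022; principal=131567-29022=102545; balance=3189327-102545=3086782
4. interest=⌊3086782·91/10000⌋=28089; principal=131567-28089=103478; balance=3086782-103478=2983304
5. interest=⌊2983304·91/10000⌋=27148; principal=131567-27148=104419; balance=2983304-104419=2878885
6. interest=⌊2878885·91/10000⌋=26197; principal=131567-26197=105370; balance=2878885-105370=2773515
7. interest=⌊2773515·91/10000⌋=25238; principal=131567-25238=106329; balance=2773515-106329=2667186
8. interest=⌊2667186·91/10000⌋=24271; principal=131567-24271=107296; balance=2667186-107296=2559890
9. interest=⌊2559890·91/10000⌋=23294; principal=131567-23294=108273; balance=2559890-108273=2451617
10. interest=⌊2451617·91/10000⌋=22309; principal=131567-22309=109258; balance=2451617-109258=2342359
11. interest=⌊2342359·91/10000⌋=21315; principal=131567-21315=110252; balance=2342359-110252=2232107
12. interest=⌊2232107·91/10000⌋=20312; principal=131567-20312=111255; balance=2232107-111255=2120852
13. interest=⌊2120852·91/10000⌋=19299; principal=131567-19299=112268; balance=2120852-112268=2008584
14. interest=⌊2008584·91/10000⌋=18278; principal=131567-18278=113289; balance=2008584-113289=1895295
15. interest=⌊1895295·91/10000⌋=17247; principal=131567-17247=114320; balance=1895295-114320=1780975
16. interest=⌊1780975·91/10000⌋=16206; principal=131567-16206=115361; balance=1780975-115361=1665614
17. interest=⌊1665614·91/10000⌋=15157; principal=131567-15157=116410; balance=1665614-116410=1549204
18. interest=⌊1549204·91/10000⌋=14097; principal=131567-14097=117470; balance=1549204-117470=1431734
19. interest=⌊1431734·91/10000⌋=13028; principal=131567-13028=118539; balance=1431734-118539=1313195
20. interest=⌊1313195·91/10000⌋=11950; principal=131567-11950=119617; balance=1313195-119617=1193578
21. interest=⌊1193578·91/10000⌋=10861; principal=131567-10861=120706; balance=1193578-120706=1072872
22. interest=⌊1072872·91/10000⌋=9763; principal=131567-9763=121804; balance=1072872-121804=951068
23. interest=⌊951068·91/10000⌋=8654; principal=131567-8654=122913; balance=951068-122913=828155
24. interest=⌊828155·91/10000⌋=7536; principal=131567-7536=124031; balance=828155-124031=704124
25. interest=⌊704124·91/10000⌋=6407; principal=131567-6407=125160; balance=704124-125160=578964
26. interest=⌊578964·91/10000⌋=5268; principal=131567-5268=126299; balance=578964-126299=452665
27. interest=⌊452665·91/10000⌋=4119; principal=131567-4119=127448; balance=452665-127448=325217
28. interest=⌊325217·91/10000⌋=2959; principal=131567-2959=128608; balance=325217-128608=196609
29. interest=⌊196609·91/10000⌋=1789; principal=131567-1789=129778; balance=196609-129778=66831
30. interest=⌊66831·91/10000⌋=608; principal=min(131567-608,66831)=66831; balance=66831-66831=0

1 30864 100703 3290947
2 29947 101620 3189327
3 29022 102545 3086782
4 28089 103478 2983304
5 27148 104419 2878885
6 26197 105370 2773515
7 25238 106329 2667186
8 24271 107296 2559890
9 23294 108273 2451617
10 22309 109258 2342359
11 21315 110252 2232107
12 20312 111255 2120852
13 19299 112268 2008584
14 18278 113289 1895295
15 17247 114320 1780975
16 16206 115361 1665614
17 15157 116410 1549204
18 14097 117470 1431734
19 13028 118539 1313195
20 11950 119617 1193578
21 10861 120706 1072872
22 9763 121804 951068
23 8654 122913 828155
24 7536 124031 704124
25 6407 125160 578964
26 5268 126299 452665
27 4119 127448 325217
28 2959 128608 196609
29 1789 129778 66831
30 608 66831 0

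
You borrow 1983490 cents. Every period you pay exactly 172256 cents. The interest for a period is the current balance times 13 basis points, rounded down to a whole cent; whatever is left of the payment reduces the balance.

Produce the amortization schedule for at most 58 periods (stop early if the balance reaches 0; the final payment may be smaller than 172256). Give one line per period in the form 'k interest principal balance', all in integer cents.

1 2578 169678 1813812
2 2357 169899 1643913
3 2137 170119 1473794
4 1915 170341 1303453
5 1694 170562 1132891
6 1472 170784 962107
7 1250 171006 791101
8 1028 171228 619873
9 805 171451 448422
10 582 171674 276748
11 359 171897 104851
12 136 104851 0

1. interest=⌊1983490·13/10000⌋=2578; principal=172256-2578=169678; balance=1983490-169678=1813812
2. interest=⌊1813812·13/10000⌋=2357; principal=172256-2357=169899; balance=1813812-169899=1643913
3. interest=⌊1643913·13/10000⌋=2137; principal=172256-2137=170119; balance=1643913-170119=1473794
4. interest=⌊1473794·13/10000⌋=1915; principal=172256-1915=170341; balance=1473794-170341=1303453
5. interest=⌊1303453·13/10000⌋=1694; principal=172256-1694=170562; balance=1303453-170562=1132891
6. interest=⌊1132891·13/10000⌋=1472; principal=172256-1472=170784; balance=1132891-170784=962107
7. interest=⌊962107·13/10000⌋=1250; principal=172256-1250=171006; balance=962107-171006=791101
8. interest=⌊791101·13/10000⌋=1028; principal=172256-1028=171228; balance=791101-171228=619873
9. interest=⌊619873·13/10000⌋=805; principal=172256-805=171451; balance=619873-171451=448422
10. interest=⌊448422·13/10000⌋=582; principal=172256-582=171674; balance=448422-171674=276748
11. interest=⌊276748·13/10000⌋=359; principal=172256-359=171897; balance=276748-171897=104851
12. interest=⌊104851·13/10000⌋=136; principal=min(172256-136,104851)=104851; balance=104851-104851=0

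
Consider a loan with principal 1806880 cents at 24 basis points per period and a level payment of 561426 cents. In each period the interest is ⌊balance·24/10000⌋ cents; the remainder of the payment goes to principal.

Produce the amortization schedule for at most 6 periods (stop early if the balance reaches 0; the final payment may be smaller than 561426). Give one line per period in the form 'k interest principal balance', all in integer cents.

1 4336 557090 1249790
2 2999 558427 691363
3 1659 559767 131596
4 315 131596 0

1. interest=⌊1806880·24/10000⌋=4336; principal=561426-4336=557090; balance=1806880-557090=1249790
2. interest=⌊1249790·24/10000⌋=2999; principal=561426-2999=558427; balance=1249790-558427=691363
3. interest=⌊691363·24/10000⌋=1659; principal=561426-1659=559767; balance=691363-559767=131596
4. interest=⌊131596·24/10000⌋=315; principal=min(561426-315,131596)=131596; balance=131596-131596=0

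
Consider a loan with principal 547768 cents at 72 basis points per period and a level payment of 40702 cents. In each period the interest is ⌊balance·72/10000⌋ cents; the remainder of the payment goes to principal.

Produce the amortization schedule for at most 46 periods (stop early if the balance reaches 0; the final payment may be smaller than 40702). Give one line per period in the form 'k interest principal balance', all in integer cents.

1. interest=⌊547768·72/10000⌋=3943; principal=40702-3943=36759; balance=547768-36759=511009
2. interest=⌊511009·72/10000⌋=3679; principal=40702-3679=37023; balance=511009-37023=473986
3. interest=⌊473986·72/10000⌋=3412; principal=40702-3412=37290; balance=473986-37290=436696
4. interest=⌊436696·72/10000⌋=3144; principal=40702-3144=37558; balance=436696-37558=399138
5. interest=⌊399138·72/10000⌋=2873; principal=40702-2873=37829; balance=399138-37829=361309
6. interest=⌊361309·72/10000⌋=2601; principal=40702-2601=38101; balance=361309-38101=323208
7. interest=⌊323208·72/10000⌋=2327; principal=40702-2327=38375; balance=323208-38375=284833
8. interest=⌊284833·72/10000⌋=2050; principal=40702-2050=38652; balance=284833-38652=246181
9. interest=⌊246181·72/10000⌋=1772; principal=40702-1772=38930; balance=246181-38930=207251
10. interest=⌊207251·72/10000⌋=1492; principal=40702-1492=39210; balance=207251-39210=168041
11. interest=⌊168041·72/10000⌋=1209; principal=40702-1209=39493; balance=168041-39493=128548
12. interest=⌊128548·72/10000⌋=925; principal=40702-925=39777; balance=128548-39777=88771
13. interest=⌊88771·72/10000⌋=639; principal=40702-639=40063; balance=88771-40063=48708
14. interest=⌊48708·72/10000⌋=350; principal=40702-350=40352; balance=48708-40352=8356
15. interest=⌊8356·72/10000⌋=60; principal=min(40702-60,8356)=8356; balance=8356-8356=0

1 3943 36759 511009
2 3679 37023 473986
3 3412 37290 436696
4 3144 37558 399138
5 2873 37829 361309
6 2601 38101 323208
7 2327 38375 284833
8 2050 38652 246181
9 1772 38930 207251
10 1492 39210 168041
11 1209 39493 128548
12 925 39777 88771
13 639 40063 48708
14 350 40352 8356
15 60 8356 0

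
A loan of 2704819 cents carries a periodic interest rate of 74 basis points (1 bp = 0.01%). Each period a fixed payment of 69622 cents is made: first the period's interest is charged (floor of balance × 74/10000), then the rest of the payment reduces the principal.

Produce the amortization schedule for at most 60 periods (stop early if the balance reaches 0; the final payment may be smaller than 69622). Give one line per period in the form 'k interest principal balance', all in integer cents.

1 20015 49607 2655212
2 19648 49974 2605238
3 19278 50344 2554894
4 18906 50716 2504178
5 18530 51092 2453086
6 18152 51470 2401616
7 17771 51851 2349765
8 17388 52234 2297531
9 17001 52621 2244910
10 16612 53010 2191900
11 16220 53402 2138498
12 15824 53798 2084700
13 15426 54196 2030504
14 15025 54597 1975907
15 14621 55001 1920906
16 14214 55408 1865498
17 13804 55818 1809680
18 13391 56231 1753449
19 12975 56647 1696802
20 12556 57066 1639736
21 12134 57488 1582248
22 11708 57914 1524334
23 11280 58342 1465992
24 10848 58774 1407218
25 10413 59209 1348009
26 9975 59647 1288362
27 9533 60089 1228273
28 9089 60533 1167740
29 8641 60981 1106759
30 8190 61432 1045327
31 7735 61887 983440
32 7277 62345 921095
33 6816 62806 858289
34 6351 63271 795018
35 5883 63739 731279
36 5411 64211 667068
37 4936 64686 602382
38 4457 65165 537217
39 3975 65647 471570
40 3489 66133 405437
41 3000 66622 338815
42 2507 67115 271700
43 2010 67612 204088
44 1510 68112 135976
45 1006 68616 67360
46 498 67360 0

1. interest=⌊2704819·74/10000⌋=20015; principal=69622-20015=49607; balance=2704819-49607=2655212
2. interest=⌊2655212·74/10000⌋=19648; principal=69622-19648=49974; balance=2655212-49974=2605238
3. interest=⌊2605238·74/10000⌋=19278; principal=69622-19278=50344; balance=2605238-50344=2554894
4. interest=⌊2554894·74/10000⌋=18906; principal=69622-18906=50716; balance=2554894-50716=2504178
5. interest=⌊2504178·74/10000⌋=18530; principal=69622-18530=51092; balance=2504178-51092=2453086
6. interest=⌊2453086·74/10000⌋=18152; principal=69622-18152=51470; balance=2453086-51470=2401616
7. interest=⌊2401616·74/10000⌋=17771; principal=69622-17771=51851; balance=2401616-51851=2349765
8. interest=⌊2349765·74/10000⌋=17388; principal=69622-17388=52234; balance=2349765-52234=2297531
9. interest=⌊2297531·74/10000⌋=17001; principal=69622-17001=52621; balance=2297531-52621=2244910
10. interest=⌊2244910·74/10000⌋=16612; principal=69622-16612=53010; balance=2244910-53010=2191900
11. interest=⌊2191900·74/10000⌋=16220; principal=69622-16220=53402; balance=2191900-53402=2138498
12. interest=⌊2138498·74/10000⌋=15824; principal=69622-15824=53798; balance=2138498-53798=2084700
13. interest=⌊2084700·74/10000⌋=15426; principal=69622-15426=54196; balance=2084700-54196=2030504
14. interest=⌊2030504·74/10000⌋=15025; principal=69622-15025=54597; balance=2030504-54597=1975907
15. interest=⌊1975907·74/10000⌋=14621; principal=69622-14621=55001; balance=1975907-55001=1920906
16. interest=⌊1920906·74/10000⌋=14214; principal=69622-14214=55408; balance=1920906-55408=1865498
17. interest=⌊1865498·74/10000⌋=13804; principal=69622-13804=55818; balance=1865498-55818=1809680
18. interest=⌊1809680·74/10000⌋=13391; principal=69622-13391=56231; balance=1809680-56231=1753449
19. interest=⌊1753449·74/10000⌋=12975; principal=69622-12975=56647; balance=1753449-56647=1696802
20. interest=⌊1696802·74/10000⌋=12556; principal=69622-12556=57066; balance=1696802-57066=1639736
21. interest=⌊1639736·74/10000⌋=12134; principal=69622-12134=57488; balance=1639736-57488=1582248
22. interest=⌊1582248·74/10000⌋=11708; principal=69622-11708=57914; balance=1582248-57914=1524334
23. interest=⌊1524334·74/10000⌋=11280; principal=69622-11280=58342; balance=1524334-58342=1465992
24. interest=⌊1465992·74/10000⌋=10848; principal=69622-10848=58774; balance=1465992-58774=1407218
25. interest=⌊1407218·74/10000⌋=10413; principal=69622-10413=59209; balance=1407218-59209=1348009
26. interest=⌊1348009·74/10000⌋=9975; principal=69622-9975=59647; balance=1348009-59647=1288362
27. interest=⌊1288362·74/10000⌋=9533; principal=69622-9533=60089; balance=1288362-60089=1228273
28. interest=⌊1228273·74/10000⌋=9089; principal=69622-9089=60533; balance=1228273-60533=1167740
29. interest=⌊1167740·74/10000⌋=8641; principal=69622-8641=60981; balance=1167740-60981=1106759
30. interest=⌊1106759·74/10000⌋=8190; principal=69622-8190=61432; balance=1106759-61432=1045327
31. interest=⌊1045327·74/10000⌋=7735; principal=69622-7735=61887; balance=1045327-61887=983440
32. interest=⌊983440·74/10000⌋=7277; principal=69622-7277=62345; balance=983440-62345=921095
33. interest=⌊921095·74/10000⌋=6816; principal=69622-6816=62806; balance=921095-62806=858289
34. interest=⌊858289·74/10000⌋=6351; principal=69622-6351=63271; balance=858289-63271=795018
35. interest=⌊795018·74/10000⌋=5883; principal=69622-5883=63739; balance=795018-63739=731279
36. interest=⌊731279·74/10000⌋=5411; principal=69622-5411=64211; balance=731279-64211=667068
37. interest=⌊667068·74/10000⌋=4936; principal=69622-4936=64686; balance=667068-64686=602382
38. interest=⌊602382·74/10000⌋=4457; principal=69622-4457=65165; balance=602382-65165=537217
39. interest=⌊537217·74/10000⌋=3975; principal=69622-3975=65647; balance=537217-65647=471570
40. interest=⌊471570·74/10000⌋=3489; principal=69622-3489=66133; balance=471570-66133=405437
41. interest=⌊405437·74/10000⌋=3000; principal=69622-3000=66622; balance=405437-66622=338815
42. interest=⌊338815·74/10000⌋=2507; principal=69622-2507=67115; balance=338815-67115=271700
43. interest=⌊271700·74/10000⌋=2010; principal=69622-2010=67612; balance=271700-67612=204088
44. interest=⌊204088·74/10000⌋=1510; principal=69622-1510=68112; balance=204088-68112=135976
45. interest=⌊135976·74/10000⌋=1006; principal=69622-1006=68616; balance=135976-68616=67360
46. interest=⌊67360·74/10000⌋=498; principal=min(69622-498,67360)=67360; balance=67360-67360=0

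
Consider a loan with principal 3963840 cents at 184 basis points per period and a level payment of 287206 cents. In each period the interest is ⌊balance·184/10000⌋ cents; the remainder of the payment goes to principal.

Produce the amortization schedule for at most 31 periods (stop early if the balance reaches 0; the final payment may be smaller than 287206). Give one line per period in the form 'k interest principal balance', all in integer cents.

1. interest=⌊3963840·184/10000⌋=72934; principal=287206-72934=214272; balance=3963840-214272=3749568
2. interest=⌊3749568·184/10000⌋=68992; principal=287206-68992=218214; balance=3749568-218214=3531354
3. interest=⌊3531354·184/10000⌋=64976; principal=287206-64976=222230; balance=3531354-222230=3309124
4. interest=⌊3309124·184/10000⌋=60887; principal=287206-60887=226319; balance=3309124-226319=3082805
5. interest=⌊3082805·184/10000⌋=56723; principal=287206-56723=230483; balance=3082805-230483=2852322
6. interest=⌊2852322·184/10000⌋=52482; principal=287206-52482=234724; balance=2852322-234724=2617598
7. interest=⌊2617598·184/10000⌋=48163; principal=287206-48163=239043; balance=2617598-239043=2378555
8. interest=⌊2378555·184/10000⌋=43765; principal=287206-43765=243441; balance=2378555-243441=2135114
9. interest=⌊2135114·184/10000⌋=39286; principal=287206-39286=247920; balance=2135114-247920=1887194
10. interest=⌊1887194·184/10000⌋=34724; principal=287206-34724=252482; balance=1887194-252482=1634712
11. interest=⌊1634712·184/10000⌋=30078; principal=287206-30078=257128; balance=1634712-257128=1377584
12. interest=⌊1377584·184/10000⌋=25347; principal=287206-25347=261859; balance=1377584-261859=1115725
13. interest=⌊1115725·184/10000⌋=20529; principal=287206-20529=266677; balance=1115725-266677=849048
14. interest=⌊849048·184/10000⌋=15622; principal=287206-15622=271584; balance=849048-271584=577464
15. interest=⌊577464·184/10000⌋=10625; principal=287206-10625=276581; balance=577464-276581=300883
16. interest=⌊300883·184/10000⌋=5536; principal=287206-5536=281670; balance=300883-281670=19213
17. interest=⌊19213·184/10000⌋=353; principal=min(287206-353,19213)=19213; balance=19213-19213=0

1 72934 214272 3749568
2 68992 218214 3531354
3 64976 222230 3309124
4 60887 226319 3082805
5 56723 230483 2852322
6 52482 234724 2617598
7 48163 239043 2378555
8 43765 243441 2135114
9 39286 247920 1887194
10 34724 252482 1634712
11 30078 257128 1377584
12 25347 261859 1115725
13 20529 266677 849048
14 15622 271584 577464
15 10625 276581 300883
16 5536 281670 19213
17 353 19213 0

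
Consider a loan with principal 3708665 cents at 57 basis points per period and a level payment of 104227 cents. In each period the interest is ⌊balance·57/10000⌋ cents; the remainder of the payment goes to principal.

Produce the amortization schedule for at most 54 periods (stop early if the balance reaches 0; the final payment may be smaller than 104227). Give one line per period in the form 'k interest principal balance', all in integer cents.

1. interest=⌊3708665·57/10000⌋=21139; principal=104227-21139=83088; balance=3708665-83088=3625577
2. interest=⌊3625577·57/10000⌋=20665; principal=104227-20665=83562; balance=3625577-83562=3542015
3. interest=⌊3542015·57/10000⌋=20189; principal=104227-20189=84038; balance=3542015-84038=3457977
4. interest=⌊3457977·57/10000⌋=19710; principal=104227-19710=84517; balance=3457977-84517=3373460
5. interest=⌊3373460·57/10000⌋=19228; principal=104227-19228=84999; balance=3373460-84999=3288461
6. interest=⌊3288461·57/10000⌋=18744; principal=104227-18744=85483; balance=3288461-85483=3202978
7. interest=⌊3202978·57/10000⌋=18256; principal=104227-18256=85971; balance=3202978-85971=3117007
8. interest=⌊3117007·57/10000⌋=17766; principal=104227-17766=86461; balance=3117007-86461=3030546
9. interest=⌊3030546·57/10000⌋=17274; principal=104227-17274=86953; balance=3030546-86953=2943593
10. interest=⌊2943593·57/10000⌋=16778; principal=104227-16778=87449; balance=2943593-87449=2856144
11. interest=⌊2856144·57/10000⌋=16280; principal=104227-16280=87947; balance=2856144-87947=2768197
12. interest=⌊2768197·57/10000⌋=15778; principal=104227-15778=88449; balance=2768197-88449=2679748
13. interest=⌊2679748·57/10000⌋=15274; principal=104227-15274=88953; balance=2679748-88953=2590795
14. interest=⌊2590795·57/10000⌋=14767; principal=104227-14767=89460; balance=2590795-89460=2501335
15. interest=⌊2501335·57/10000⌋=14257; principal=104227-14257=89970; balance=2501335-89970=2411365
16. interest=⌊2411365·57/10000⌋=13744; principal=104227-13744=90483; balance=2411365-90483=2320882
17. interest=⌊2320882·57/10000⌋=13229; principal=104227-13229=90998; balance=2320882-90998=2229884
18. interest=⌊2229884·57/10000⌋=12710; principal=104227-12710=91517; balance=2229884-91517=2138367
19. interest=⌊2138367·57/10000⌋=12188; principal=104227-12188=92039; balance=2138367-92039=2046328
20. interest=⌊2046328·57/10000⌋=11664; principal=104227-11664=92563; balance=2046328-92563=1953765
21. interest=⌊1953765·57/10000⌋=11136; principal=104227-11136=93091; balance=1953765-93091=1860674
22. interest=⌊1860674·57/10000⌋=10605; principal=104227-10605=93622; balance=1860674-93622=1767052
23. interest=⌊1767052·57/10000⌋=10072; principal=104227-10072=94155; balance=1767052-94155=1672897
24. interest=⌊1672897·57/10000⌋=9535; principal=104227-9535=94692; balance=1672897-94692=1578205
25. interest=⌊1578205·57/10000⌋=8995; principal=104227-8995=95232; balance=1578205-95232=1482973
26. interest=⌊1482973·57/10000⌋=8452; principal=104227-8452=95775; balance=1482973-95775=1387198
27. interest=⌊1387198·57/10000⌋=7907; principal=104227-7907=96320; balance=1387198-96320=1290878
28. interest=⌊1290878·57/10000⌋=7358; principal=104227-7358=96869; balance=1290878-96869=1194009
29. interest=⌊1194009·57/10000⌋=6805; principal=104227-6805=97422; balance=1194009-97422=1096587
30. interest=⌊1096587·57/10000⌋=6250; principal=104227-6250=97977; balance=1096587-97977=998610
31. interest=⌊998610·57/10000⌋=5692; principal=104227-5692=98535; balance=998610-98535=900075
32. interest=⌊900075·57/10000⌋=5130; principal=104227-5130=99097; balance=900075-99097=800978
33. interest=⌊800978·57/10000⌋=4565; principal=104227-4565=99662; balance=800978-99662=701316
34. interest=⌊701316·57/10000⌋=3997; principal=104227-3997=100230; balance=701316-100230=601086
35. interest=⌊601086·57/10000⌋=3426; principal=104227-3426=100801; balance=601086-100801=500285
36. interest=⌊500285·57/10000⌋=2851; principal=104227-2851=101376; balance=500285-101376=398909
37. interest=⌊398909·57/10000⌋=2273; principal=104227-2273=101954; balance=398909-101954=296955
38. interest=⌊296955·57/10000⌋=1692; principal=104227-1692=102535; balance=296955-102535=194420
39. interest=⌊194420·57/10000⌋=1108; principal=104227-1108=103119; balance=194420-103119=91301
40. interest=⌊91301·57/10000⌋=520; principal=min(104227-520,91301)=91301; balance=91301-91301=0

1 21139 83088 3625577
2 20665 83562 3542015
3 20189 84038 3457977
4 19710 84517 3373460
5 19228 84999 3288461
6 18744 85483 3202978
7 18256 85971 3117007
8 17766 86461 3030546
9 17274 86953 2943593
10 16778 87449 2856144
11 16280 87947 2768197
12 15778 88449 2679748
13 15274 88953 2590795
14 14767 89460 2501335
15 14257 89970 2411365
16 13744 90483 2320882
17 13229 90998 2229884
18 12710 91517 2138367
19 12188 92039 2046328
20 11664 92563 1953765
21 11136 93091 1860674
22 10605 93622 1767052
23 10072 94155 1672897
24 9535 94692 1578205
25 8995 95232 1482973
26 8452 95775 1387198
27 7907 96320 1290878
28 7358 96869 1194009
29 6805 97422 1096587
30 6250 97977 998610
31 5692 98535 900075
32 5130 99097 800978
33 4565 99662 701316
34 3997 100230 601086
35 3426 100801 500285
36 2851 101376 398909
37 2273 101954 296955
38 1692 102535 194420
39 1108 103119 91301
40 520 91301 0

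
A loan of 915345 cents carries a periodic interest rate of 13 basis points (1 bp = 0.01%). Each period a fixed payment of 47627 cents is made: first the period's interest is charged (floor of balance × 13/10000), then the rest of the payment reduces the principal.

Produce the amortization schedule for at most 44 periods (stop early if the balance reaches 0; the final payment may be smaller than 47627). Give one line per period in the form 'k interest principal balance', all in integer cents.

1 1189 46438 868907
2 1129 46498 822409
3 1069 46558 775851
4 1008 46619 729232
5 948 46679 682553
6 887 46740 635813
7 826 46801 589012
8 765 46862 542150
9 704 46923 495227
10 643 46984 448243
11 582 47045 401198
12 521 47106 354092
13 460 47167 306925
14 399 47228 259697
15 337 47290 212407
16 276 47351 165056
17 214 47413 117643
18 152 47475 70168
19 91 47536 22632
20 29 22632 0

1. interest=⌊915345·13/10000⌋=1189; principal=47627-1189=46438; balance=915345-46438=868907
2. interest=⌊868907·13/10000⌋=1129; principal=47627-1129=46498; balance=868907-46498=822409
3. interest=⌊822409·13/10000⌋=1069; principal=47627-1069=46558; balance=822409-46558=775851
4. interest=⌊775851·13/10000⌋=1008; principal=47627-1008=46619; balance=775851-46619=729232
5. interest=⌊729232·13/10000⌋=948; principal=47627-948=46679; balance=729232-46679=682553
6. interest=⌊682553·13/10000⌋=887; principal=47627-887=46740; balance=682553-46740=635813
7. interest=⌊635813·13/10000⌋=826; principal=47627-826=46801; balance=635813-46801=589012
8. interest=⌊589012·13/10000⌋=765; principal=47627-765=46862; balance=589012-46862=542150
9. interest=⌊542150·13/10000⌋=704; principal=47627-704=46923; balance=542150-46923=495227
10. interest=⌊495227·13/10000⌋=643; principal=47627-643=46984; balance=495227-46984=448243
11. interest=⌊448243·13/10000⌋=582; principal=47627-582=47045; balance=448243-47045=401198
12. interest=⌊401198·13/10000⌋=521; principal=47627-521=47106; balance=401198-47106=354092
13. interest=⌊354092·13/10000⌋=460; principal=47627-460=47167; balance=354092-47167=306925
14. interest=⌊306925·13/10000⌋=399; principal=47627-399=47228; balance=306925-47228=259697
15. interest=⌊259697·13/10000⌋=337; principal=47627-337=47290; balance=259697-47290=212407
16. interest=⌊212407·13/10000⌋=276; principal=47627-276=47351; balance=212407-47351=165056
17. interest=⌊165056·13/10000⌋=214; principal=47627-214=47413; balance=165056-47413=117643
18. interest=⌊117643·13/10000⌋=152; principal=47627-152=47475; balance=117643-47475=70168
19. interest=⌊70168·13/10000⌋=91; principal=47627-91=47536; balance=70168-47536=22632
20. interest=⌊22632·13/10000⌋=29; principal=min(47627-29,22632)=22632; balance=22632-22632=0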